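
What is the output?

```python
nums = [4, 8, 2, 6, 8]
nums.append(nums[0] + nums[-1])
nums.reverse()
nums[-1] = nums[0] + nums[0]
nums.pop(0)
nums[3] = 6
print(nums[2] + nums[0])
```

append nums[0]+nums[-1] = 4+8 = 12 → [4, 8, 2, 6, 8, 12]
reverse → [12, 8, 6, 2, 8, 4]
nums[-1] = nums[0]+nums[0] = 12+12 = 24 → [12, 8, 6, 2, 8, 24]
pop(0) removes 12 → [8, 6, 2, 8, 24]
nums[3] = 6 → [8, 6, 2, 6, 24]
nums[2]+nums[0] = 2+8 = 10

10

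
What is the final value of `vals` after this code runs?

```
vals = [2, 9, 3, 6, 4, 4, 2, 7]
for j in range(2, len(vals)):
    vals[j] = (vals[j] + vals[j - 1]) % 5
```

j=2: vals[2] = (3+9)%5 = 2 → [2, 9, 2, 6, 4, 4, 2, 7]
j=3: vals[3] = (6+2)%5 = 3 → [2, 9, 2, 3, 4, 4, 2, 7]
j=4: vals[4] = (4+3)%5 = 2 → [2, 9, 2, 3, 2, 4, 2, 7]
j=5: vals[5] = (4+2)%5 = 1 → [2, 9, 2, 3, 2, 1, 2, 7]
j=6: vals[6] = (2+1)%5 = 3 → [2, 9, 2, 3, 2, 1, 3, 7]
j=7: vals[7] = (7+3)%5 = 0 → [2, 9, 2, 3, 2, 1, 3, 0]

[2, 9, 2, 3, 2, 1, 3, 0]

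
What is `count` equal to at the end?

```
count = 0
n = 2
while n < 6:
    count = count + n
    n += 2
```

6

n=2: count = 0+2 = 2
n=4: count = 2+4 = 6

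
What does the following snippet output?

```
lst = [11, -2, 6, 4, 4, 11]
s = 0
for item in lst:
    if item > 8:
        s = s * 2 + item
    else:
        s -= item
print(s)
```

9

item=11: >8, s = 0*2+11 = 11
item=-2: not >8, s = 11-(-2) = 13
item=6: not >8, s = 13-6 = 7
item=4: not >8, s = 7-4 = 3
item=4: not >8, s = 3-4 = -1
item=11: >8, s = (-1)*2+11 = 9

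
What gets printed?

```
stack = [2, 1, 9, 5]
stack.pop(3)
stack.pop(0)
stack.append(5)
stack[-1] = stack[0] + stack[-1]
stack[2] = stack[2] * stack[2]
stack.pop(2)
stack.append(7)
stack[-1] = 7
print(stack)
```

pop(3) removes 5 → [2, 1, 9]
pop(0) removes 2 → [1, 9]
append 5 → [1, 9, 5]
stack[-1] = stack[0]+stack[-1] = 1+5 = 6 → [1, 9, 6]
stack[2] = stack[2]*stack[2] = 6*6 = 36 → [1, 9, 36]
pop(2) removes 36 → [1, 9]
append 7 → [1, 9, 7]
stack[-1] = 7 → [1, 9, 7]

[1, 9, 7]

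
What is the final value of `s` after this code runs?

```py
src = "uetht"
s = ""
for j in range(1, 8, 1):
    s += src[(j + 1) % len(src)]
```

'thtueth'

j=1: add src[2]='t' → 't'
j=2: add src[3]='h' → 'th'
j=3: add src[4]='t' → 'tht'
j=4: add src[0]='u' → 'thtu'
j=5: add src[1]='e' → 'thtue'
j=6: add src[2]='t' → 'thtuet'
j=7: add src[3]='h' → 'thtueth'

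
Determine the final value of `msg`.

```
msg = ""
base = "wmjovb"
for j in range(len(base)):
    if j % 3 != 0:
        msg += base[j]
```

'mjvb'

j=0: skip
j=1: add 'm' → 'm'
j=2: add 'j' → 'mj'
j=3: skip
j=4: add 'v' → 'mjv'
j=5: add 'b' → 'mjvb'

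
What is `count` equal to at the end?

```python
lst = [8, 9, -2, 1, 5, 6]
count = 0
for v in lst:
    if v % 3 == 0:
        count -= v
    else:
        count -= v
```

v=8: not %3==0, count = 0-8 = -8
v=9: %3==0, count = (-8)-9 = -17
v=-2: not %3==0, count = (-17)-(-2) = -15
v=1: not %3==0, count = (-15)-1 = -16
v=5: not %3==0, count = (-16)-5 = -21
v=6: %3==0, count = (-21)-6 = -27

-27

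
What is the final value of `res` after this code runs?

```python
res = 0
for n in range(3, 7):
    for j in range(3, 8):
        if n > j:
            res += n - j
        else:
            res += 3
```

n=3,j=3: not 3>3, res = 0+3 = 3
n=3,j=4: not 3>4, res = 3+3 = 6
n=3,j=5: not 3>5, res = 6+3 = 9
n=3,j=6: not 3>6, res = 9+3 = 12
n=3,j=7: not 3>7, res = 12+3 = 15
n=4,j=3: 4>3, res = 15+1 = 16
n=4,j=4: not 4>4, res = 16+3 = 19
n=4,j=5: not 4>5, res = 19+3 = 22
n=4,j=6: not 4>6, res = 22+3 = 25
n=4,j=7: not 4>7, res = 25+3 = 28
n=5,j=3: 5>3, res = 28+2 = 30
n=5,j=4: 5>4, res = 30+1 = 31
n=5,j=5: not 5>5, res = 31+3 = 34
n=5,j=6: not 5>6, res = 34+3 = 37
n=5,j=7: not 5>7, res = 37+3 = 40
n=6,j=3: 6>3, res = 40+3 = 43
n=6,j=4: 6>4, res = 43+2 = 45
n=6,j=5: 6>5, res = 45+1 = 46
n=6,j=6: not 6>6, res = 46+3 = 49
n=6,j=7: not 6>7, res = 49+3 = 52

52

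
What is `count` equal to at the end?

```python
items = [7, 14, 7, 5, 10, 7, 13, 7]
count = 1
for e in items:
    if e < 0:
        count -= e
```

1

e=7: not <0
e=14: not <0
e=7: not <0
e=5: not <0
e=10: not <0
e=7: not <0
e=13: not <0
e=7: not <0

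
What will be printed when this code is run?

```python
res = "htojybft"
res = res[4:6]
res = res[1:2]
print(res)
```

b

slice [4:6] → 'yb'
slice [1:2] → 'b'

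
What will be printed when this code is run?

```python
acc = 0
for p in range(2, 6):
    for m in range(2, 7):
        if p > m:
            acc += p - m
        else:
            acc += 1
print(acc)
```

24

p=2,m=2: not 2>2, acc = 0+1 = 1
p=2,m=3: not 2>3, acc = 1+1 = 2
p=2,m=4: not 2>4, acc = 2+1 = 3
p=2,m=5: not 2>5, acc = 3+1 = 4
p=2,m=6: not 2>6, acc = 4+1 = 5
p=3,m=2: 3>2, acc = 5+1 = 6
p=3,m=3: not 3>3, acc = 6+1 = 7
p=3,m=4: not 3>4, acc = 7+1 = 8
p=3,m=5: not 3>5, acc = 8+1 = 9
p=3,m=6: not 3>6, acc = 9+1 = 10
p=4,m=2: 4>2, acc = 10+2 = 12
p=4,m=3: 4>3, acc = 12+1 = 13
p=4,m=4: not 4>4, acc = 13+1 = 14
p=4,m=5: not 4>5, acc = 14+1 = 15
p=4,m=6: not 4>6, acc = 15+1 = 16
p=5,m=2: 5>2, acc = 16+3 = 19
p=5,m=3: 5>3, acc = 19+2 = 21
p=5,m=4: 5>4, acc = 21+1 = 22
p=5,m=5: not 5>5, acc = 22+1 = 23
p=5,m=6: not 5>6, acc = 23+1 = 24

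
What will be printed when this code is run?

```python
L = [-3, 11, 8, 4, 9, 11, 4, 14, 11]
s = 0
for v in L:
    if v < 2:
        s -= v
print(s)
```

3

v=-3: <2, s = 0-(-3) = 3
v=11: not <2
v=8: not <2
v=4: not <2
v=9: not <2
v=11: not <2
v=4: not <2
v=14: not <2
v=11: not <2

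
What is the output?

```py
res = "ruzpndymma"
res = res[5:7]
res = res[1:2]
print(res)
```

slice [5:7] → 'dy'
slice [1:2] → 'y'

y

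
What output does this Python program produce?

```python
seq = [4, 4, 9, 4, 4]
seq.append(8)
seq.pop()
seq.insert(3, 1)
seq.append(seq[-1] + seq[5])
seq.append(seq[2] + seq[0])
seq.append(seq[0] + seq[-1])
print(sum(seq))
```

64

append 8 → [4, 4, 9, 4, 4, 8]
pop() removes 8 → [4, 4, 9, 4, 4]
insert 1 at 3 → [4, 4, 9, 1, 4, 4]
append seq[-1]+seq[5] = 4+4 = 8 → [4, 4, 9, 1, 4, 4, 8]
append seq[2]+seq[0] = 9+4 = 13 → [4, 4, 9, 1, 4, 4, 8, 13]
append seq[0]+seq[-1] = 4+13 = 17 → [4, 4, 9, 1, 4, 4, 8, 13, 17]
sum = 64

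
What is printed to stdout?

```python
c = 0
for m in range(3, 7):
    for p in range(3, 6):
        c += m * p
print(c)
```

216

m=3,p=3: c = 0+9 = 9
m=3,p=4: c = 9+12 = 21
m=3,p=5: c = 21+15 = 36
m=4,p=3: c = 36+12 = 48
m=4,p=4: c = 48+16 = 64
m=4,p=5: c = 64+20 = 84
m=5,p=3: c = 84+15 = 99
m=5,p=4: c = 99+20 = 119
m=5,p=5: c = 119+25 = 144
m=6,p=3: c = 144+18 = 162
m=6,p=4: c = 162+24 = 186
m=6,p=5: c = 186+30 = 216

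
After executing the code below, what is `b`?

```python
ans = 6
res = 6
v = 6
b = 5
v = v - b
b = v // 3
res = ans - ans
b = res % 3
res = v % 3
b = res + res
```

v = 6-5 = 1
b = 1//3 = 0
res = 6-6 = 0
b = 0%3 = 0
res = 1%3 = 1
b = 1+1 = 2

2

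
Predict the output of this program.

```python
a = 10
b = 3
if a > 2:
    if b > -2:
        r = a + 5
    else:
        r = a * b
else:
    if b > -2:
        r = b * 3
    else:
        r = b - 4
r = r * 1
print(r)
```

a=10, b=3
a > 2 is True; b > -2 is True
→ r = a + 5 = 15
r = 15*1 = 15

15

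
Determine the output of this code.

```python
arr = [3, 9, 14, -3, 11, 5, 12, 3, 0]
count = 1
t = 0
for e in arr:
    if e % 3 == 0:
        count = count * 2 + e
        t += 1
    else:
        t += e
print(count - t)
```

e=3: %3==0, count = 1*2+3 = 5; t=1
e=9: %3==0, count = 5*2+9 = 19; t=2
e=14: not %3==0; t=16
e=-3: %3==0, count = 19*2+(-3) = 35; t=17
e=11: not %3==0; t=28
e=5: not %3==0; t=33
e=12: %3==0, count = 35*2+12 = 82; t=34
e=3: %3==0, count = 82*2+3 = 167; t=35
e=0: %3==0, count = 167*2+0 = 334; t=36
count-t = 334-36 = 298

298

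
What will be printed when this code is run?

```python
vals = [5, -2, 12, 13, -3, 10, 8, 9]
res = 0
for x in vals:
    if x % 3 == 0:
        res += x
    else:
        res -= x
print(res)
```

x=5: not %3==0, res = 0-5 = -5
x=-2: not %3==0, res = (-5)-(-2) = -3
x=12: %3==0, res = (-3)+12 = 9
x=13: not %3==0, res = 9-13 = -4
x=-3: %3==0, res = (-4)+(-3) = -7
x=10: not %3==0, res = (-7)-10 = -17
x=8: not %3==0, res = (-17)-8 = -25
x=9: %3==0, res = (-25)+9 = -16

-16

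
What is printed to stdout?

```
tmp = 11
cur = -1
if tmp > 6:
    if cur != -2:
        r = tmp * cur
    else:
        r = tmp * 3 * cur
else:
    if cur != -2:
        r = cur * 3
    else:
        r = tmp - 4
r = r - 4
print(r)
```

tmp=11, cur=-1
tmp > 6 is True; cur != -2 is True
→ r = tmp * cur = -11
r = (-11)-4 = -15

-15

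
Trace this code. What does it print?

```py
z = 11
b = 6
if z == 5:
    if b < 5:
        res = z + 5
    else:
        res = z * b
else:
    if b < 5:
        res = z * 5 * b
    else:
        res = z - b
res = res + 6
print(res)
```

z=11, b=6
z == 5 is False; b < 5 is False
→ res = z - b = 5
res = 5+6 = 11

11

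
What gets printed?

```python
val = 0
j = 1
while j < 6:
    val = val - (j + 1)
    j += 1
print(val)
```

-20

j=1: val = 0-2 = -2
j=2: val = (-2)-3 = -5
j=3: val = (-5)-4 = -9
j=4: val = (-9)-5 = -14
j=5: val = (-14)-6 = -20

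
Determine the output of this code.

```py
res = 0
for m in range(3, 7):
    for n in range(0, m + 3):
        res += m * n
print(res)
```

m=3,n=0: res = 0+0 = 0
m=3,n=1: res = 0+3 = 3
m=3,n=2: res = 3+6 = 9
m=3,n=3: res = 9+9 = 18
m=3,n=4: res = 18+12 = 30
m=3,n=5: res = 30+15 = 45
m=4,n=0: res = 45+0 = 45
m=4,n=1: res = 45+4 = 49
m=4,n=2: res = 49+8 = 57
m=4,n=3: res = 57+12 = 69
m=4,n=4: res = 69+16 = 85
m=4,n=5: res = 85+20 = 105
m=4,n=6: res = 105+24 = 129
m=5,n=0: res = 129+0 = 129
m=5,n=1: res = 129+5 = 134
m=5,n=2: res = 134+10 = 144
m=5,n=3: res = 144+15 = 159
m=5,n=4: res = 159+20 = 179
m=5,n=5: res = 179+25 = 204
m=5,n=6: res = 204+30 = 234
m=5,n=7: res = 234+35 = 269
m=6,n=0: res = 269+0 = 269
m=6,n=1: res = 269+6 = 275
m=6,n=2: res = 275+12 = 287
m=6,n=3: res = 287+18 = 305
m=6,n=4: res = 305+24 = 329
m=6,n=5: res = 329+30 = 359
m=6,n=6: res = 359+36 = 395
m=6,n=7: res = 395+42 = 437
m=6,n=8: res = 437+48 = 485

485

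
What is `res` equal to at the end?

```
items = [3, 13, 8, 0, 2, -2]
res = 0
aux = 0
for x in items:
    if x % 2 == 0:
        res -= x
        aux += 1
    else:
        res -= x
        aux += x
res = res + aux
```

x=3: not even, res = 0-3 = -3; aux=3
x=13: not even, res = (-3)-13 = -16; aux=16
x=8: even, res = (-16)-8 = -24; aux=17
x=0: even, res = (-24)-0 = -24; aux=18
x=2: even, res = (-24)-2 = -26; aux=19
x=-2: even, res = (-26)-(-2) = -24; aux=20
res+aux = (-24)+20 = -4

-4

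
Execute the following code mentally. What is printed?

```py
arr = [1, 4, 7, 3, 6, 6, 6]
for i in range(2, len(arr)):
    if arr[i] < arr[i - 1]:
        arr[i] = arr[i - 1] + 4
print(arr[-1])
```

23

i=2: 7>=4, unchanged → [1, 4, 7, 3, 6, 6, 6]
i=3: 3<7, arr[3] = 7+4 = 11 → [1, 4, 7, 11, 6, 6, 6]
i=4: 6<11, arr[4] = 11+4 = 15 → [1, 4, 7, 11, 15, 6, 6]
i=5: 6<15, arr[5] = 15+4 = 19 → [1, 4, 7, 11, 15, 19, 6]
i=6: 6<19, arr[6] = 19+4 = 23 → [1, 4, 7, 11, 15, 19, 23]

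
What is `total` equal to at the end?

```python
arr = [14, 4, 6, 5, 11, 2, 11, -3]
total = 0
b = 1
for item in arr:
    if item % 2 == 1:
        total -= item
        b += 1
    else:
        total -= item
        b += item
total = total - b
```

item=14: not odd, total = 0-14 = -14; b=15
item=4: not odd, total = (-14)-4 = -18; b=19
item=6: not odd, total = (-18)-6 = -24; b=25
item=5: odd, total = (-24)-5 = -29; b=26
item=11: odd, total = (-29)-11 = -40; b=27
item=2: not odd, total = (-40)-2 = -42; b=29
item=11: odd, total = (-42)-11 = -53; b=30
item=-3: odd, total = (-53)-(-3) = -50; b=31
total-b = (-50)-31 = -81

-81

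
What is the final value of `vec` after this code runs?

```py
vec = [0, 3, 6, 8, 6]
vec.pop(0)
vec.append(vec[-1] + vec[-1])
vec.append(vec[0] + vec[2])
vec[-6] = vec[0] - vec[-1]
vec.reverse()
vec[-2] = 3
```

pop(0) removes 0 → [3, 6, 8, 6]
append vec[-1]+vec[-1] = 6+6 = 12 → [3, 6, 8, 6, 12]
append vec[0]+vec[2] = 3+8 = 11 → [3, 6, 8, 6, 12, 11]
vec[-6] = vec[0]-vec[-1] = 3-11 = -8 → [-8, 6, 8, 6, 12, 11]
reverse → [11, 12, 6, 8, 6, -8]
vec[-2] = 3 → [11, 12, 6, 8, 3, -8]

[11, 12, 6, 8, 3, -8]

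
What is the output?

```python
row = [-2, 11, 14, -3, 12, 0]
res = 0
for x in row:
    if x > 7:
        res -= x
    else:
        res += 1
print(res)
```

-34

x=-2: not >7, res = 0+1 = 1
x=11: >7, res = 1-11 = -10
x=14: >7, res = (-10)-14 = -24
x=-3: not >7, res = (-24)+1 = -23
x=12: >7, res = (-23)-12 = -35
x=0: not >7, res = (-35)+1 = -34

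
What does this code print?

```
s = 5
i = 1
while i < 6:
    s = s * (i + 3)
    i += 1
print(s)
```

i=1: s = 5*4 = 20
i=2: s = 20*5 = 100
i=3: s = 100*6 = 600
i=4: s = 600*7 = 4200
i=5: s = 4200*8 = 33600

33600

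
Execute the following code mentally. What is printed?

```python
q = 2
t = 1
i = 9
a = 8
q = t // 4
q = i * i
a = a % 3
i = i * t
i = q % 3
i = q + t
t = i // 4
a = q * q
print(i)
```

82

q = 1//4 = 0
q = 9*9 = 81
a = 8%3 = 2
i = 9*1 = 9
i = 81%3 = 0
i = 81+1 = 82
t = 82//4 = 20
a = 81*81 = 6561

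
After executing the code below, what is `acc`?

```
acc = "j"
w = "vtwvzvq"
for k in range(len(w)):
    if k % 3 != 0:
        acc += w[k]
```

k=0: skip
k=1: add 't' → 'jt'
k=2: add 'w' → 'jtw'
k=3: skip
k=4: add 'z' → 'jtwz'
k=5: add 'v' → 'jtwzv'
k=6: skip

'jtwzv'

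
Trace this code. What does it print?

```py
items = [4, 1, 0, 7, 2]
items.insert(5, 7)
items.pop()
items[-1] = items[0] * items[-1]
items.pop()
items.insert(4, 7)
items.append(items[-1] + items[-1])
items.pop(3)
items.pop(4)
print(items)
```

[4, 1, 0, 7]

insert 7 at 5 → [4, 1, 0, 7, 2, 7]
pop() removes 7 → [4, 1, 0, 7, 2]
items[-1] = items[0]*items[-1] = 4*2 = 8 → [4, 1, 0, 7, 8]
pop() removes 8 → [4, 1, 0, 7]
insert 7 at 4 → [4, 1, 0, 7, 7]
append items[-1]+items[-1] = 7+7 = 14 → [4, 1, 0, 7, 7, 14]
pop(3) removes 7 → [4, 1, 0, 7, 14]
pop(4) removes 14 → [4, 1, 0, 7]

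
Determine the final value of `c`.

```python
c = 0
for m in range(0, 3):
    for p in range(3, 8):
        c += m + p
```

m=0,p=3: c = 0+3 = 3
m=0,p=4: c = 3+4 = 7
m=0,p=5: c = 7+5 = 12
m=0,p=6: c = 12+6 = 18
m=0,p=7: c = 18+7 = 25
m=1,p=3: c = 25+4 = 29
m=1,p=4: c = 29+5 = 34
m=1,p=5: c = 34+6 = 40
m=1,p=6: c = 40+7 = 47
m=1,p=7: c = 47+8 = 55
m=2,p=3: c = 55+5 = 60
m=2,p=4: c = 60+6 = 66
m=2,p=5: c = 66+7 = 73
m=2,p=6: c = 73+8 = 81
m=2,p=7: c = 81+9 = 90

90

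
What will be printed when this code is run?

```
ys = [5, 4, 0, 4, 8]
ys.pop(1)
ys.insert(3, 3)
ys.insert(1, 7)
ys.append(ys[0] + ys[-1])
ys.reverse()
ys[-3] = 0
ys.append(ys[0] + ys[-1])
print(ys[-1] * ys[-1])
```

pop(1) removes 4 → [5, 0, 4, 8]
insert 3 at 3 → [5, 0, 4, 3, 8]
insert 7 at 1 → [5, 7, 0, 4, 3, 8]
append ys[0]+ys[-1] = 5+8 = 13 → [5, 7, 0, 4, 3, 8, 13]
reverse → [13, 8, 3, 4, 0, 7, 5]
ys[-3] = 0 → [13, 8, 3, 4, 0, 7, 5]
append ys[0]+ys[-1] = 13+5 = 18 → [13, 8, 3, 4, 0, 7, 5, 18]
ys[-1]*ys[-1] = 18*18 = 324

324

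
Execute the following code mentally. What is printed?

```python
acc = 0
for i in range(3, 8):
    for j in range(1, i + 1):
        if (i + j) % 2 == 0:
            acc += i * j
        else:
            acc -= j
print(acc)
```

232

i=3,j=1: even sum, acc = 0+3 = 3
i=3,j=2: odd sum, acc = 3-2 = 1
i=3,j=3: even sum, acc = 1+9 = 10
i=4,j=1: odd sum, acc = 10-1 = 9
i=4,j=2: even sum, acc = 9+8 = 17
i=4,j=3: odd sum, acc = 17-3 = 14
i=4,j=4: even sum, acc = 14+16 = 30
i=5,j=1: even sum, acc = 30+5 = 35
i=5,j=2: odd sum, acc = 35-2 = 33
i=5,j=3: even sum, acc = 33+15 = 48
i=5,j=4: odd sum, acc = 48-4 = 44
i=5,j=5: even sum, acc = 44+25 = 69
i=6,j=1: odd sum, acc = 69-1 = 68
i=6,j=2: even sum, acc = 68+12 = 80
i=6,j=3: odd sum, acc = 80-3 = 77
i=6,j=4: even sum, acc = 77+24 = 101
i=6,j=5: odd sum, acc = 101-5 = 96
i=6,j=6: even sum, acc = 96+36 = 132
i=7,j=1: even sum, acc = 132+7 = 139
i=7,j=2: odd sum, acc = 139-2 = 137
i=7,j=3: even sum, acc = 137+21 = 158
i=7,j=4: odd sum, acc = 158-4 = 154
i=7,j=5: even sum, acc = 154+35 = 189
i=7,j=6: odd sum, acc = 189-6 = 183
i=7,j=7: even sum, acc = 183+49 = 232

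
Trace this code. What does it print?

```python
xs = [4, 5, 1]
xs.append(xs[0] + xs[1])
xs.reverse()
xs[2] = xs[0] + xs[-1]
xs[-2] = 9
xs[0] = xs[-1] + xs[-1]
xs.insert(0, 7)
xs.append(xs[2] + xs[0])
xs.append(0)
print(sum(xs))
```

37

append xs[0]+xs[1] = 4+5 = 9 → [4, 5, 1, 9]
reverse → [9, 1, 5, 4]
xs[2] = xs[0]+xs[-1] = 9+4 = 13 → [9, 1, 13, 4]
xs[-2] = 9 → [9, 1, 9, 4]
xs[0] = xs[-1]+xs[-1] = 4+4 = 8 → [8, 1, 9, 4]
insert 7 at 0 → [7, 8, 1, 9, 4]
append xs[2]+xs[0] = 1+7 = 8 → [7, 8, 1, 9, 4, 8]
append 0 → [7, 8, 1, 9, 4, 8, 0]
sum = 37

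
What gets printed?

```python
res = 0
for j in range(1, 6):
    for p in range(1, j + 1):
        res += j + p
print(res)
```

j=1,p=1: res = 0+2 = 2
j=2,p=1: res = 2+3 = 5
j=2,p=2: res = 5+4 = 9
j=3,p=1: res = 9+4 = 13
j=3,p=2: res = 13+5 = 18
j=3,p=3: res = 18+6 = 24
j=4,p=1: res = 24+5 = 29
j=4,p=2: res = 29+6 = 35
j=4,p=3: res = 35+7 = 42
j=4,p=4: res = 42+8 = 50
j=5,p=1: res = 50+6 = 56
j=5,p=2: res = 56+7 = 63
j=5,p=3: res = 63+8 = 71
j=5,p=4: res = 71+9 = 80
j=5,p=5: res = 80+10 = 90

90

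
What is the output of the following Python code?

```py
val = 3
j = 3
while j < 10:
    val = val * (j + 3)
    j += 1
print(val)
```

j=3: val = 3*6 = 18
j=4: val = 18*7 = 126
j=5: val = 126*8 = 1008
j=6: val = 1008*9 = 9072
j=7: val = 9072*10 = 90720
j=8: val = 90720*11 = 997920
j=9: val = 997920*12 = 11975040

11975040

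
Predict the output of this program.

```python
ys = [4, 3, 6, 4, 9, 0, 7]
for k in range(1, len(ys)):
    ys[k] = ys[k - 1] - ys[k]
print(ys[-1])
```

-25

k=1: ys[1] = 4-3 = 1 → [4, 1, 6, 4, 9, 0, 7]
k=2: ys[2] = 1-6 = -5 → [4, 1, -5, 4, 9, 0, 7]
k=3: ys[3] = (-5)-4 = -9 → [4, 1, -5, -9, 9, 0, 7]
k=4: ys[4] = (-9)-9 = -18 → [4, 1, -5, -9, -18, 0, 7]
k=5: ys[5] = (-18)-0 = -18 → [4, 1, -5, -9, -18, -18, 7]
k=6: ys[6] = (-18)-7 = -25 → [4, 1, -5, -9, -18, -18, -25]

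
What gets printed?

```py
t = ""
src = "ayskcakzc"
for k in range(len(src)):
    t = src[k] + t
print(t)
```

czkacksya

k=0: prepend 'a' → 'a'
k=1: prepend 'y' → 'ya'
k=2: prepend 's' → 'sya'
k=3: prepend 'k' → 'ksya'
k=4: prepend 'c' → 'cksya'
k=5: prepend 'a' → 'acksya'
k=6: prepend 'k' → 'kacksya'
k=7: prepend 'z' → 'zkacksya'
k=8: prepend 'c' → 'czkacksya'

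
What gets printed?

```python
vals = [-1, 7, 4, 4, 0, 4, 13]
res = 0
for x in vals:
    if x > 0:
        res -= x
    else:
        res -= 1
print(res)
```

-34

x=-1: not >0, res = 0-1 = -1
x=7: >0, res = (-1)-7 = -8
x=4: >0, res = (-8)-4 = -12
x=4: >0, res = (-12)-4 = -16
x=0: not >0, res = (-16)-1 = -17
x=4: >0, res = (-17)-4 = -21
x=13: >0, res = (-21)-13 = -34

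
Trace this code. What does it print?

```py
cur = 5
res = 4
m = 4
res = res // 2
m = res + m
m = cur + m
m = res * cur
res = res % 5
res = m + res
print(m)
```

10

res = 4//2 = 2
m = 2+4 = 6
m = 5+6 = 11
m = 2*5 = 10
res = 2%5 = 2
res = 10+2 = 12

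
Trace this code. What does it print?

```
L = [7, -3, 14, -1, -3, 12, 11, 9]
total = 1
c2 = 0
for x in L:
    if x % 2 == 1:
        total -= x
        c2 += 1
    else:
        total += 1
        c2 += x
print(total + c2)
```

15

x=7: odd, total = 1-7 = -6; c2=1
x=-3: odd, total = (-6)-(-3) = -3; c2=2
x=14: not odd, total = (-3)+1 = -2; c2=16
x=-1: odd, total = (-2)-(-1) = -1; c2=17
x=-3: odd, total = (-1)-(-3) = 2; c2=18
x=12: not odd, total = 2+1 = 3; c2=30
x=11: odd, total = 3-11 = -8; c2=31
x=9: odd, total = (-8)-9 = -17; c2=32
total+c2 = (-17)+32 = 15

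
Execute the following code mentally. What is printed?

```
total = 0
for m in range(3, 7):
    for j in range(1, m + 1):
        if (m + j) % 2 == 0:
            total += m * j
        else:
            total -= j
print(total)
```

m=3,j=1: even sum, total = 0+3 = 3
m=3,j=2: odd sum, total = 3-2 = 1
m=3,j=3: even sum, total = 1+9 = 10
m=4,j=1: odd sum, total = 10-1 = 9
m=4,j=2: even sum, total = 9+8 = 17
m=4,j=3: odd sum, total = 17-3 = 14
m=4,j=4: even sum, total = 14+16 = 30
m=5,j=1: even sum, total = 30+5 = 35
m=5,j=2: odd sum, total = 35-2 = 33
m=5,j=3: even sum, total = 33+15 = 48
m=5,j=4: odd sum, total = 48-4 = 44
m=5,j=5: even sum, total = 44+25 = 69
m=6,j=1: odd sum, total = 69-1 = 68
m=6,j=2: even sum, total = 68+12 = 80
m=6,j=3: odd sum, total = 80-3 = 77
m=6,j=4: even sum, total = 77+24 = 101
m=6,j=5: odd sum, total = 101-5 = 96
m=6,j=6: even sum, total = 96+36 = 132

132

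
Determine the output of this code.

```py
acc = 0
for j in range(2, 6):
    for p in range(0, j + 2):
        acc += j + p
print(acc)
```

134

j=2,p=0: acc = 0+2 = 2
j=2,p=1: acc = 2+3 = 5
j=2,p=2: acc = 5+4 = 9
j=2,p=3: acc = 9+5 = 14
j=3,p=0: acc = 14+3 = 17
j=3,p=1: acc = 17+4 = 21
j=3,p=2: acc = 21+5 = 26
j=3,p=3: acc = 26+6 = 32
j=3,p=4: acc = 32+7 = 39
j=4,p=0: acc = 39+4 = 43
j=4,p=1: acc = 43+5 = 48
j=4,p=2: acc = 48+6 = 54
j=4,p=3: acc = 54+7 = 61
j=4,p=4: acc = 61+8 = 69
j=4,p=5: acc = 69+9 = 78
j=5,p=0: acc = 78+5 = 83
j=5,p=1: acc = 83+6 = 89
j=5,p=2: acc = 89+7 = 96
j=5,p=3: acc = 96+8 = 104
j=5,p=4: acc = 104+9 = 113
j=5,p=5: acc = 113+10 = 123
j=5,p=6: acc = 123+11 = 134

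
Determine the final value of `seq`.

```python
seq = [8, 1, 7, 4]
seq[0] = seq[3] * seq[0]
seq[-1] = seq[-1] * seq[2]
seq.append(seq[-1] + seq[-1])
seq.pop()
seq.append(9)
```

[32, 1, 7, 28, 9]

seq[0] = seq[3]*seq[0] = 4*8 = 32 → [32, 1, 7, 4]
seq[-1] = seq[-1]*seq[2] = 4*7 = 28 → [32, 1, 7, 28]
append seq[-1]+seq[-1] = 28+28 = 56 → [32, 1, 7, 28, 56]
pop() removes 56 → [32, 1, 7, 28]
append 9 → [32, 1, 7, 28, 9]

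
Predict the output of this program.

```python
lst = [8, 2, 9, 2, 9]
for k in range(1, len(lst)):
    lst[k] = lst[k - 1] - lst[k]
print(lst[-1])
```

-14

k=1: lst[1] = 8-2 = 6 → [8, 6, 9, 2, 9]
k=2: lst[2] = 6-9 = -3 → [8, 6, -3, 2, 9]
k=3: lst[3] = (-3)-2 = -5 → [8, 6, -3, -5, 9]
k=4: lst[4] = (-5)-9 = -14 → [8, 6, -3, -5, -14]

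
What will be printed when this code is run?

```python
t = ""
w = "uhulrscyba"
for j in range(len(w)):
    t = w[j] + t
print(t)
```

j=0: prepend 'u' → 'u'
j=1: prepend 'h' → 'hu'
j=2: prepend 'u' → 'uhu'
j=3: prepend 'l' → 'luhu'
j=4: prepend 'r' → 'rluhu'
j=5: prepend 's' → 'srluhu'
j=6: prepend 'c' → 'csrluhu'
j=7: prepend 'y' → 'ycsrluhu'
j=8: prepend 'b' → 'bycsrluhu'
j=9: prepend 'a' → 'abycsrluhu'

abycsrluhu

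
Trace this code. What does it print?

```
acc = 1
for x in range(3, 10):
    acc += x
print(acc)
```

43

x=3: acc = 1+3 = 4
x=4: acc = 4+4 = 8
x=5: acc = 8+5 = 13
x=6: acc = 13+6 = 19
x=7: acc = 19+7 = 26
x=8: acc = 26+8 = 34
x=9: acc = 34+9 = 43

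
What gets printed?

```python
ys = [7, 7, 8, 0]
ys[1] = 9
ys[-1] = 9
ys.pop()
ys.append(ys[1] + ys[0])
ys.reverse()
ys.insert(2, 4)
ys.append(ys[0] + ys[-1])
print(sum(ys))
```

ys[1] = 9 → [7, 9, 8, 0]
ys[-1] = 9 → [7, 9, 8, 9]
pop() removes 9 → [7, 9, 8]
append ys[1]+ys[0] = 9+7 = 16 → [7, 9, 8, 16]
reverse → [16, 8, 9, 7]
insert 4 at 2 → [16, 8, 4, 9, 7]
append ys[0]+ys[-1] = 16+7 = 23 → [16, 8, 4, 9, 7, 23]
sum = 67

67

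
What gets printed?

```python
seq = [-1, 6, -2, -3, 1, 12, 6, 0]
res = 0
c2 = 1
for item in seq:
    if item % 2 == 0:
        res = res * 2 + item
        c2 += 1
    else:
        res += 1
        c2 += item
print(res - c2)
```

185

item=-1: not even, res = 0+1 = 1; c2=0
item=6: even, res = 1*2+6 = 8; c2=1
item=-2: even, res = 8*2+(-2) = 14; c2=2
item=-3: not even, res = 14+1 = 15; c2=-1
item=1: not even, res = 15+1 = 16; c2=0
item=12: even, res = 16*2+12 = 44; c2=1
item=6: even, res = 44*2+6 = 94; c2=2
item=0: even, res = 94*2+0 = 188; c2=3
res-c2 = 188-3 = 185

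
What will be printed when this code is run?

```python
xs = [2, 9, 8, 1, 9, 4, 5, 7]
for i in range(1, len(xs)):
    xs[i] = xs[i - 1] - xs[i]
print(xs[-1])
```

i=1: xs[1] = 2-9 = -7 → [2, -7, 8, 1, 9, 4, 5, 7]
i=2: xs[2] = (-7)-8 = -15 → [2, -7, -15, 1, 9, 4, 5, 7]
i=3: xs[3] = (-15)-1 = -16 → [2, -7, -15, -16, 9, 4, 5, 7]
i=4: xs[4] = (-16)-9 = -25 → [2, -7, -15, -16, -25, 4, 5, 7]
i=5: xs[5] = (-25)-4 = -29 → [2, -7, -15, -16, -25, -29, 5, 7]
i=6: xs[6] = (-29)-5 = -34 → [2, -7, -15, -16, -25, -29, -34, 7]
i=7: xs[7] = (-34)-7 = -41 → [2, -7, -15, -16, -25, -29, -34, -41]

-41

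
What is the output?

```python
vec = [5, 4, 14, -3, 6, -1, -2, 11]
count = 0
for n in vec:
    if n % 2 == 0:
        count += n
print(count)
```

n=5: not even
n=4: even, count = 0+4 = 4
n=14: even, count = 4+14 = 18
n=-3: not even
n=6: even, count = 18+6 = 24
n=-1: not even
n=-2: even, count = 24+(-2) = 22
n=11: not even

22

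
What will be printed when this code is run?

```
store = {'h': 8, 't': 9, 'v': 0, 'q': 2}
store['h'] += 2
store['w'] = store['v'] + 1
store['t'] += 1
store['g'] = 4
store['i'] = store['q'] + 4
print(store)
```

store['h'] = 8+2 = 10 → {'h': 10, 't': 9, 'v': 0, 'q': 2}
store['w'] = store['v']+1 = 1 → {'h': 10, 't': 9, 'v': 0, 'q': 2, 'w': 1}
store['t'] = 9+1 = 10 → {'h': 10, 't': 10, 'v': 0, 'q': 2, 'w': 1}
store['g'] = 4 → {'h': 10, 't': 10, 'v': 0, 'q': 2, 'w': 1, 'g': 4}
store['i'] = store['q']+4 = 6 → {'h': 10, 't': 10, 'v': 0, 'q': 2, 'w': 1, 'g': 4, 'i': 6}

{'h': 10, 't': 10, 'v': 0, 'q': 2, 'w': 1, 'g': 4, 'i': 6}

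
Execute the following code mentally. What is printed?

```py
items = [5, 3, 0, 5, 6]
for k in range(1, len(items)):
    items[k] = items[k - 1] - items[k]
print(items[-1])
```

k=1: items[1] = 5-3 = 2 → [5, 2, 0, 5, 6]
k=2: items[2] = 2-0 = 2 → [5, 2, 2, 5, 6]
k=3: items[3] = 2-5 = -3 → [5, 2, 2, -3, 6]
k=4: items[4] = (-3)-6 = -9 → [5, 2, 2, -3, -9]

-9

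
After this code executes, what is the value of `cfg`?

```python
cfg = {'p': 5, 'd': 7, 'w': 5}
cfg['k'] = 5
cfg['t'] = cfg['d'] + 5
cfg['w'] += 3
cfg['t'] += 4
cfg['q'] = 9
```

{'p': 5, 'd': 7, 'w': 8, 'k': 5, 't': 16, 'q': 9}

cfg['k'] = 5 → {'p': 5, 'd': 7, 'w': 5, 'k': 5}
cfg['t'] = cfg['d']+5 = 12 → {'p': 5, 'd': 7, 'w': 5, 'k': 5, 't': 12}
cfg['w'] = 5+3 = 8 → {'p': 5, 'd': 7, 'w': 8, 'k': 5, 't': 12}
cfg['t'] = 12+4 = 16 → {'p': 5, 'd': 7, 'w': 8, 'k': 5, 't': 16}
cfg['q'] = 9 → {'p': 5, 'd': 7, 'w': 8, 'k': 5, 't': 16, 'q': 9}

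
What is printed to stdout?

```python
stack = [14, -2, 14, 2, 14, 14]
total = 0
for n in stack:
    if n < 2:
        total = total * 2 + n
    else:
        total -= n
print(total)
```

-74

n=14: not <2, total = 0-14 = -14
n=-2: <2, total = (-14)*2+(-2) = -30
n=14: not <2, total = (-30)-14 = -44
n=2: not <2, total = (-44)-2 = -46
n=14: not <2, total = (-46)-14 = -60
n=14: not <2, total = (-60)-14 = -74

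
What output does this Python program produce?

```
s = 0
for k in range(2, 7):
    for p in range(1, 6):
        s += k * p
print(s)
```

k=2,p=1: s = 0+2 = 2
k=2,p=2: s = 2+4 = 6
k=2,p=3: s = 6+6 = 12
k=2,p=4: s = 12+8 = 20
k=2,p=5: s = 20+10 = 30
k=3,p=1: s = 30+3 = 33
k=3,p=2: s = 33+6 = 39
k=3,p=3: s = 39+9 = 48
k=3,p=4: s = 48+12 = 60
k=3,p=5: s = 60+15 = 75
k=4,p=1: s = 75+4 = 79
k=4,p=2: s = 79+8 = 87
k=4,p=3: s = 87+12 = 99
k=4,p=4: s = 99+16 = 115
k=4,p=5: s = 115+20 = 135
k=5,p=1: s = 135+5 = 140
k=5,p=2: s = 140+10 = 150
k=5,p=3: s = 150+15 = 165
k=5,p=4: s = 165+20 = 185
k=5,p=5: s = 185+25 = 210
k=6,p=1: s = 210+6 = 216
k=6,p=2: s = 216+12 = 228
k=6,p=3: s = 228+18 = 246
k=6,p=4: s = 246+24 = 270
k=6,p=5: s = 270+30 = 300

300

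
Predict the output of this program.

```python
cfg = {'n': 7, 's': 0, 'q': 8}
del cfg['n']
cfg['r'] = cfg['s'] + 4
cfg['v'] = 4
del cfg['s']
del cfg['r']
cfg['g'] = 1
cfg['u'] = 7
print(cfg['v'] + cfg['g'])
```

5

del 'n' → {'s': 0, 'q': 8}
cfg['r'] = cfg['s']+4 = 4 → {'s': 0, 'q': 8, 'r': 4}
cfg['v'] = 4 → {'s': 0, 'q': 8, 'r': 4, 'v': 4}
del 's' → {'q': 8, 'r': 4, 'v': 4}
del 'r' → {'q': 8, 'v': 4}
cfg['g'] = 1 → {'q': 8, 'v': 4, 'g': 1}
cfg['u'] = 7 → {'q': 8, 'v': 4, 'g': 1, 'u': 7}
cfg['v']+cfg['g'] = 4+1 = 5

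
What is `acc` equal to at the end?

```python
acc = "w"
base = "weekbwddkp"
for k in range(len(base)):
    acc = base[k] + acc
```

'pkddwbkeeww'

k=0: prepend 'w' → 'ww'
k=1: prepend 'e' → 'eww'
k=2: prepend 'e' → 'eeww'
k=3: prepend 'k' → 'keeww'
k=4: prepend 'b' → 'bkeeww'
k=5: prepend 'w' → 'wbkeeww'
k=6: prepend 'd' → 'dwbkeeww'
k=7: prepend 'd' → 'ddwbkeeww'
k=8: prepend 'k' → 'kddwbkeeww'
k=9: prepend 'p' → 'pkddwbkeeww'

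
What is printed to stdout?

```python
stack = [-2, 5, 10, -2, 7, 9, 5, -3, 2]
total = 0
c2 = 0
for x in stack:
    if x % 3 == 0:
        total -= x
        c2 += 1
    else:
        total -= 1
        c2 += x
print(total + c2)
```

14

x=-2: not %3==0, total = 0-1 = -1; c2=-2
x=5: not %3==0, total = (-1)-1 = -2; c2=3
x=10: not %3==0, total = (-2)-1 = -3; c2=13
x=-2: not %3==0, total = (-3)-1 = -4; c2=11
x=7: not %3==0, total = (-4)-1 = -5; c2=18
x=9: %3==0, total = (-5)-9 = -14; c2=19
x=5: not %3==0, total = (-14)-1 = -15; c2=24
x=-3: %3==0, total = (-15)-(-3) = -12; c2=25
x=2: not %3==0, total = (-12)-1 = -13; c2=27
total+c2 = (-13)+27 = 14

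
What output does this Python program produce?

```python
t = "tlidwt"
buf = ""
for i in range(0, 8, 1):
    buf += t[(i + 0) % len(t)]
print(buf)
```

i=0: add t[0]='t' → 't'
i=1: add t[1]='l' → 'tl'
i=2: add t[2]='i' → 'tli'
i=3: add t[3]='d' → 'tlid'
i=4: add t[4]='w' → 'tlidw'
i=5: add t[5]='t' → 'tlidwt'
i=6: add t[0]='t' → 'tlidwtt'
i=7: add t[1]='l' → 'tlidwttl'

tlidwttl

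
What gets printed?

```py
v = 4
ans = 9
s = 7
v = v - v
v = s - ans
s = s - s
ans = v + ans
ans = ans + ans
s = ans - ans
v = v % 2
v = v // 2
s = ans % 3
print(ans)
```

v = 4-4 = 0
v = 7-9 = -2
s = 7-7 = 0
ans = (-2)+9 = 7
ans = 7+7 = 14
s = 14-14 = 0
v = (-2)%2 = 0
v = 0//2 = 0
s = 14%3 = 2

14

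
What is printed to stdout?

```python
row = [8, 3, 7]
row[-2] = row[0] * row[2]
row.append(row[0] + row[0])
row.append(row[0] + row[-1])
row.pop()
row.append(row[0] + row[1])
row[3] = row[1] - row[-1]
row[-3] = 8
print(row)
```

[8, 56, 8, -8, 64]

row[-2] = row[0]*row[2] = 8*7 = 56 → [8, 56, 7]
append row[0]+row[0] = 8+8 = 16 → [8, 56, 7, 16]
append row[0]+row[-1] = 8+16 = 24 → [8, 56, 7, 16, 24]
pop() removes 24 → [8, 56, 7, 16]
append row[0]+row[1] = 8+56 = 64 → [8, 56, 7, 16, 64]
row[3] = row[1]-row[-1] = 56-64 = -8 → [8, 56, 7, -8, 64]
row[-3] = 8 → [8, 56, 8, -8, 64]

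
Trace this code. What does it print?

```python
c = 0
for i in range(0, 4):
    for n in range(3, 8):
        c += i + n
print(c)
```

i=0,n=3: c = 0+3 = 3
i=0,n=4: c = 3+4 = 7
i=0,n=5: c = 7+5 = 12
i=0,n=6: c = 12+6 = 18
i=0,n=7: c = 18+7 = 25
i=1,n=3: c = 25+4 = 29
i=1,n=4: c = 29+5 = 34
i=1,n=5: c = 34+6 = 40
i=1,n=6: c = 40+7 = 47
i=1,n=7: c = 47+8 = 55
i=2,n=3: c = 55+5 = 60
i=2,n=4: c = 60+6 = 66
i=2,n=5: c = 66+7 = 73
i=2,n=6: c = 73+8 = 81
i=2,n=7: c = 81+9 = 90
i=3,n=3: c = 90+6 = 96
i=3,n=4: c = 96+7 = 103
i=3,n=5: c = 103+8 = 111
i=3,n=6: c = 111+9 = 120
i=3,n=7: c = 120+10 = 130

130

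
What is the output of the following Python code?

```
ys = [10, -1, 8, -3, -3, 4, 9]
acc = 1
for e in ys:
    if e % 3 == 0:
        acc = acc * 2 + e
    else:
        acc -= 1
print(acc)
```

e=10: not %3==0, acc = 1-1 = 0
e=-1: not %3==0, acc = 0-1 = -1
e=8: not %3==0, acc = (-1)-1 = -2
e=-3: %3==0, acc = (-2)*2+(-3) = -7
e=-3: %3==0, acc = (-7)*2+(-3) = -17
e=4: not %3==0, acc = (-17)-1 = -18
e=9: %3==0, acc = (-18)*2+9 = -27

-27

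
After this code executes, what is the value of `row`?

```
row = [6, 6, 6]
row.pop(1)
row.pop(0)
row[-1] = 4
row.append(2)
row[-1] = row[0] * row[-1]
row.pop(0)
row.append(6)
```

pop(1) removes 6 → [6, 6]
pop(0) removes 6 → [6]
row[-1] = 4 → [4]
append 2 → [4, 2]
row[-1] = row[0]*row[-1] = 4*2 = 8 → [4, 8]
pop(0) removes 4 → [8]
append 6 → [8, 6]

[8, 6]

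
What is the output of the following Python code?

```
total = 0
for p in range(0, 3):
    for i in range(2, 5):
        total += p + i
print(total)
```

p=0,i=2: total = 0+2 = 2
p=0,i=3: total = 2+3 = 5
p=0,i=4: total = 5+4 = 9
p=1,i=2: total = 9+3 = 12
p=1,i=3: total = 12+4 = 16
p=1,i=4: total = 16+5 = 21
p=2,i=2: total = 21+4 = 25
p=2,i=3: total = 25+5 = 30
p=2,i=4: total = 30+6 = 36

36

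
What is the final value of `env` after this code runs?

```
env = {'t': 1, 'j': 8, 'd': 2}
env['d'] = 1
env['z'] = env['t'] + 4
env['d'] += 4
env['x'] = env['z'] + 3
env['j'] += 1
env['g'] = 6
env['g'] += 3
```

{'t': 1, 'j': 9, 'd': 5, 'z': 5, 'x': 8, 'g': 9}

env['d'] = 1 → {'t': 1, 'j': 8, 'd': 1}
env['z'] = env['t']+4 = 5 → {'t': 1, 'j': 8, 'd': 1, 'z': 5}
env['d'] = 1+4 = 5 → {'t': 1, 'j': 8, 'd': 5, 'z': 5}
env['x'] = env['z']+3 = 8 → {'t': 1, 'j': 8, 'd': 5, 'z': 5, 'x': 8}
env['j'] = 8+1 = 9 → {'t': 1, 'j': 9, 'd': 5, 'z': 5, 'x': 8}
env['g'] = 6 → {'t': 1, 'j': 9, 'd': 5, 'z': 5, 'x': 8, 'g': 6}
env['g'] = 6+3 = 9 → {'t': 1, 'j': 9, 'd': 5, 'z': 5, 'x': 8, 'g': 9}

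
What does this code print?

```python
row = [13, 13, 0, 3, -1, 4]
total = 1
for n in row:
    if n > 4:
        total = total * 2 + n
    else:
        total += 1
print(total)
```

47

n=13: >4, total = 1*2+13 = 15
n=13: >4, total = 15*2+13 = 43
n=0: not >4, total = 43+1 = 44
n=3: not >4, total = 44+1 = 45
n=-1: not >4, total = 45+1 = 46
n=4: not >4, total = 46+1 = 47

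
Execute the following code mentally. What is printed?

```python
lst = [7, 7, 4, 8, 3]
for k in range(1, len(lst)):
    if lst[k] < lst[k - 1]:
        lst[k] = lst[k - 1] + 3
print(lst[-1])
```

k=1: 7>=7, unchanged → [7, 7, 4, 8, 3]
k=2: 4<7, lst[2] = 7+3 = 10 → [7, 7, 10, 8, 3]
k=3: 8<10, lst[3] = 10+3 = 13 → [7, 7, 10, 13, 3]
k=4: 3<13, lst[4] = 13+3 = 16 → [7, 7, 10, 13, 16]

16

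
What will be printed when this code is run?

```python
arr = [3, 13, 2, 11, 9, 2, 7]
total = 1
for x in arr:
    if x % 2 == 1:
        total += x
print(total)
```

x=3: odd, total = 1+3 = 4
x=13: odd, total = 4+13 = 17
x=2: not odd
x=11: odd, total = 17+11 = 28
x=9: odd, total = 28+9 = 37
x=2: not odd
x=7: odd, total = 37+7 = 44

44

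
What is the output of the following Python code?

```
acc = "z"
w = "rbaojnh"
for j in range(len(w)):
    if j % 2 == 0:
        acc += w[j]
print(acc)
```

zrajh

j=0: add 'r' → 'zr'
j=1: skip
j=2: add 'a' → 'zra'
j=3: skip
j=4: add 'j' → 'zraj'
j=5: skip
j=6: add 'h' → 'zrajh'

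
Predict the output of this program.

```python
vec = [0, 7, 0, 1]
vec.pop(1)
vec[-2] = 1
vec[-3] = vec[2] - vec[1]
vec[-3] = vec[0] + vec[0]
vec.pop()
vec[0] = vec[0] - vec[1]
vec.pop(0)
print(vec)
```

pop(1) removes 7 → [0, 0, 1]
vec[-2] = 1 → [0, 1, 1]
vec[-3] = vec[2]-vec[1] = 1-1 = 0 → [0, 1, 1]
vec[-3] = vec[0]+vec[0] = 0+0 = 0 → [0, 1, 1]
pop() removes 1 → [0, 1]
vec[0] = vec[0]-vec[1] = 0-1 = -1 → [-1, 1]
pop(0) removes -1 → [1]

[1]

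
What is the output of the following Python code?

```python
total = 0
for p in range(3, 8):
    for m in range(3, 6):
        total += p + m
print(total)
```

135

p=3,m=3: total = 0+6 = 6
p=3,m=4: total = 6+7 = 13
p=3,m=5: total = 13+8 = 21
p=4,m=3: total = 21+7 = 28
p=4,m=4: total = 28+8 = 36
p=4,m=5: total = 36+9 = 45
p=5,m=3: total = 45+8 = 53
p=5,m=4: total = 53+9 = 62
p=5,m=5: total = 62+10 = 72
p=6,m=3: total = 72+9 = 81
p=6,m=4: total = 81+10 = 91
p=6,m=5: total = 91+11 = 102
p=7,m=3: total = 102+10 = 112
p=7,m=4: total = 112+11 = 123
p=7,m=5: total = 123+12 = 135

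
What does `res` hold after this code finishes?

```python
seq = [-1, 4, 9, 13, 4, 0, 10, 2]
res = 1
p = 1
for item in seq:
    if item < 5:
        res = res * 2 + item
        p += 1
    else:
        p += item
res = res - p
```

28

item=-1: <5, res = 1*2+(-1) = 1; p=2
item=4: <5, res = 1*2+4 = 6; p=3
item=9: not <5; p=12
item=13: not <5; p=25
item=4: <5, res = 6*2+4 = 16; p=26
item=0: <5, res = 16*2+0 = 32; p=27
item=10: not <5; p=37
item=2: <5, res = 32*2+2 = 66; p=38
res-p = 66-38 = 28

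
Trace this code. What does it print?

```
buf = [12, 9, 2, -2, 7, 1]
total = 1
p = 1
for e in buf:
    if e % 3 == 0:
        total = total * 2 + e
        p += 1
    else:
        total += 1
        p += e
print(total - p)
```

30

e=12: %3==0, total = 1*2+12 = 14; p=2
e=9: %3==0, total = 14*2+9 = 37; p=3
e=2: not %3==0, total = 37+1 = 38; p=5
e=-2: not %3==0, total = 38+1 = 39; p=3
e=7: not %3==0, total = 39+1 = 40; p=10
e=1: not %3==0, total = 40+1 = 41; p=11
total-p = 41-11 = 30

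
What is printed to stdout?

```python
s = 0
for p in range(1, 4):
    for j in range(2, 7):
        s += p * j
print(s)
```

p=1,j=2: s = 0+2 = 2
p=1,j=3: s = 2+3 = 5
p=1,j=4: s = 5+4 = 9
p=1,j=5: s = 9+5 = 14
p=1,j=6: s = 14+6 = 20
p=2,j=2: s = 20+4 = 24
p=2,j=3: s = 24+6 = 30
p=2,j=4: s = 30+8 = 38
p=2,j=5: s = 38+10 = 48
p=2,j=6: s = 48+12 = 60
p=3,j=2: s = 60+6 = 66
p=3,j=3: s = 66+9 = 75
p=3,j=4: s = 75+12 = 87
p=3,j=5: s = 87+15 = 102
p=3,j=6: s = 102+18 = 120

120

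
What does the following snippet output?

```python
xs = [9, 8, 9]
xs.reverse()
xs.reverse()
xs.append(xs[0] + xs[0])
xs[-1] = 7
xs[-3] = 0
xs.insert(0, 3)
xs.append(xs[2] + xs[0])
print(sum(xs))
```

reverse → [9, 8, 9]
reverse → [9, 8, 9]
append xs[0]+xs[0] = 9+9 = 18 → [9, 8, 9, 18]
xs[-1] = 7 → [9, 8, 9, 7]
xs[-3] = 0 → [9, 0, 9, 7]
insert 3 at 0 → [3, 9, 0, 9, 7]
append xs[2]+xs[0] = 0+3 = 3 → [3, 9, 0, 9, 7, 3]
sum = 31

31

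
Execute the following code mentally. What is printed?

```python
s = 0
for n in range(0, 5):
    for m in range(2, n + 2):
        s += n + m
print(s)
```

60

n=1,m=2: s = 0+3 = 3
n=2,m=2: s = 3+4 = 7
n=2,m=3: s = 7+5 = 12
n=3,m=2: s = 12+5 = 17
n=3,m=3: s = 17+6 = 23
n=3,m=4: s = 23+7 = 30
n=4,m=2: s = 30+6 = 36
n=4,m=3: s = 36+7 = 43
n=4,m=4: s = 43+8 = 51
n=4,m=5: s = 51+9 = 60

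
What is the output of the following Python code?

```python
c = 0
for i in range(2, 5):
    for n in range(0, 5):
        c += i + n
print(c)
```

i=2,n=0: c = 0+2 = 2
i=2,n=1: c = 2+3 = 5
i=2,n=2: c = 5+4 = 9
i=2,n=3: c = 9+5 = 14
i=2,n=4: c = 14+6 = 20
i=3,n=0: c = 20+3 = 23
i=3,n=1: c = 23+4 = 27
i=3,n=2: c = 27+5 = 32
i=3,n=3: c = 32+6 = 38
i=3,n=4: c = 38+7 = 45
i=4,n=0: c = 45+4 = 49
i=4,n=1: c = 49+5 = 54
i=4,n=2: c = 54+6 = 60
i=4,n=3: c = 60+7 = 67
i=4,n=4: c = 67+8 = 75

75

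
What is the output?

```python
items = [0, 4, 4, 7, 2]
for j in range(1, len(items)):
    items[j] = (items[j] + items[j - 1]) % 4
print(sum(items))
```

j=1: items[1] = (4+0)%4 = 0 → [0, 0, 4, 7, 2]
j=2: items[2] = (4+0)%4 = 0 → [0, 0, 0, 7, 2]
j=3: items[3] = (7+0)%4 = 3 → [0, 0, 0, 3, 2]
j=4: items[4] = (2+3)%4 = 1 → [0, 0, 0, 3, 1]
sum = 4

4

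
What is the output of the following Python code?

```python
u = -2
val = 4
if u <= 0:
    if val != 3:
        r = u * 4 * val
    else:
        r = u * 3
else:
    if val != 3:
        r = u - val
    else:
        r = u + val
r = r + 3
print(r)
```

-29

u=-2, val=4
u <= 0 is True; val != 3 is True
→ r = u * 4 * val = -32
r = (-32)+3 = -29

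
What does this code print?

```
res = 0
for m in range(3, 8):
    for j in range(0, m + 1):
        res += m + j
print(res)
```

m=3,j=0: res = 0+3 = 3
m=3,j=1: res = 3+4 = 7
m=3,j=2: res = 7+5 = 12
m=3,j=3: res = 12+6 = 18
m=4,j=0: res = 18+4 = 22
m=4,j=1: res = 22+5 = 27
m=4,j=2: res = 27+6 = 33
m=4,j=3: res = 33+7 = 40
m=4,j=4: res = 40+8 = 48
m=5,j=0: res = 48+5 = 53
m=5,j=1: res = 53+6 = 59
m=5,j=2: res = 59+7 = 66
m=5,j=3: res = 66+8 = 74
m=5,j=4: res = 74+9 = 83
m=5,j=5: res = 83+10 = 93
m=6,j=0: res = 93+6 = 99
m=6,j=1: res = 99+7 = 106
m=6,j=2: res = 106+8 = 114
m=6,j=3: res = 114+9 = 123
m=6,j=4: res = 123+10 = 133
m=6,j=5: res = 133+11 = 144
m=6,j=6: res = 144+12 = 156
m=7,j=0: res = 156+7 = 163
m=7,j=1: res = 163+8 = 171
m=7,j=2: res = 171+9 = 180
m=7,j=3: res = 180+10 = 190
m=7,j=4: res = 190+11 = 201
m=7,j=5: res = 201+12 = 213
m=7,j=6: res = 213+13 = 226
m=7,j=7: res = 226+14 = 240

240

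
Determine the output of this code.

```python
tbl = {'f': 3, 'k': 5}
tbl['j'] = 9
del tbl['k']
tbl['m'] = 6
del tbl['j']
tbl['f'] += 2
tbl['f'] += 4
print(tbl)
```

tbl['j'] = 9 → {'f': 3, 'k': 5, 'j': 9}
del 'k' → {'f': 3, 'j': 9}
tbl['m'] = 6 → {'f': 3, 'j': 9, 'm': 6}
del 'j' → {'f': 3, 'm': 6}
tbl['f'] = 3+2 = 5 → {'f': 5, 'm': 6}
tbl['f'] = 5+4 = 9 → {'f': 9, 'm': 6}

{'f': 9, 'm': 6}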